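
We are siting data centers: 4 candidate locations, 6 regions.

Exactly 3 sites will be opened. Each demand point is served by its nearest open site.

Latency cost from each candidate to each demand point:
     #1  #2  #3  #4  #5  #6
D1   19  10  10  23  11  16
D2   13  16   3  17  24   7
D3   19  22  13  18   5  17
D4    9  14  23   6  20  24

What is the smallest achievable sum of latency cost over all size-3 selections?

44

Open {D2, D3, D4}.
  #1→D4 9, #2→D4 14, #3→D2 3, #4→D4 6, #5→D3 5, #6→D2 7  ⇒ total 44.
Compare {D1, D2, D4}: total 46.
Compare {D1, D2, D3}: total 55.
No size-3 selection does better; minimum is 44.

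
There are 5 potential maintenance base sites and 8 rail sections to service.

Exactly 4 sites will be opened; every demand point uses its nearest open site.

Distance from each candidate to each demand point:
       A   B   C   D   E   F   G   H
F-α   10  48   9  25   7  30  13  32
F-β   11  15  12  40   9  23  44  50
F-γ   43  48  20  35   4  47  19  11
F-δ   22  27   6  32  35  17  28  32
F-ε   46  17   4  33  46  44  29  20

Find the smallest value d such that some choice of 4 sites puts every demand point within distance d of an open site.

25

Open {F-α, F-β, F-γ, F-δ}.
  Farthest demand point is D at distance 25 (to F-α); all others are ≤ 25.
With {F-α, F-β, F-γ, F-ε} the worst case is 25.
With {F-α, F-β, F-δ, F-ε} the worst case is 25.
No size-4 selection achieves below 25.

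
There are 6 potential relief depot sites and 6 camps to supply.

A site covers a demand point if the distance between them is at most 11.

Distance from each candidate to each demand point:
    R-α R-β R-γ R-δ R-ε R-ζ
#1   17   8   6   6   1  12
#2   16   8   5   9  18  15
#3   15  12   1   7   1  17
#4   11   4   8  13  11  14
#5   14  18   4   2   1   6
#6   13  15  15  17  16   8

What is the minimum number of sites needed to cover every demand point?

Coverage sets (demand points within 11 of each site):
  #1: {R-β, R-γ, R-δ, R-ε}
  #2: {R-β, R-γ, R-δ}
  #3: {R-γ, R-δ, R-ε}
  #4: {R-α, R-β, R-γ, R-ε}
  #5: {R-γ, R-δ, R-ε, R-ζ}
  #6: {R-ζ}
No single site covers all 6 demand points.
But {#4, #5} covers everything, so the minimum is 2.

2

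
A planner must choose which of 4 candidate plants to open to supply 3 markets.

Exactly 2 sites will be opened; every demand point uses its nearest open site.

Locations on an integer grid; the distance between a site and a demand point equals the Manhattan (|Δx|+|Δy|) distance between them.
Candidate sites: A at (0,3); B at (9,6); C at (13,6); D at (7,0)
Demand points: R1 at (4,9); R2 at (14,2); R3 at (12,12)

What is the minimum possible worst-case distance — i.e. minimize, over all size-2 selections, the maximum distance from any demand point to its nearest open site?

8

Open {B, C}.
  Farthest demand point is R1 at distance 8 (to B); all others are ≤ 8.
With {A, B} the worst case is 9.
With {B, D} the worst case is 9.
No size-2 selection achieves below 8.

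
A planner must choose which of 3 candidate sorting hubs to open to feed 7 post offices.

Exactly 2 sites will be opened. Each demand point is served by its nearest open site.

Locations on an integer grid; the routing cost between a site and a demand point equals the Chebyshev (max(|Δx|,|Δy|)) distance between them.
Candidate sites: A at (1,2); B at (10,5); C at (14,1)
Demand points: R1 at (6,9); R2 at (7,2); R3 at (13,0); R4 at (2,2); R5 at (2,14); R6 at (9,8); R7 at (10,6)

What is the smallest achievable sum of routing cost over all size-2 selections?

26

Open {A, B}.
  R1→B 4, R2→B 3, R3→B 5, R4→A 1, R5→B 9, R6→B 3, R7→B 1  ⇒ total 26.
Compare {B, C}: total 29.
Compare {A, C}: total 39.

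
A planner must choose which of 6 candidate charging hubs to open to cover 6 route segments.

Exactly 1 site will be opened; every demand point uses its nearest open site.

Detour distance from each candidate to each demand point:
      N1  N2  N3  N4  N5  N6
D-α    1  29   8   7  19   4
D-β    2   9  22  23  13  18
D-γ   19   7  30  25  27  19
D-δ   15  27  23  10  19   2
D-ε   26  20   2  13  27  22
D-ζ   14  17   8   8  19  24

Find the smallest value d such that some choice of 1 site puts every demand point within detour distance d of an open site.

23

Open {D-β}.
  Farthest demand point is N4 at detour distance 23 (to D-β); all others are ≤ 23.
With {D-ζ} the worst case is 24.
With {D-δ} the worst case is 27.
No size-1 selection achieves below 23.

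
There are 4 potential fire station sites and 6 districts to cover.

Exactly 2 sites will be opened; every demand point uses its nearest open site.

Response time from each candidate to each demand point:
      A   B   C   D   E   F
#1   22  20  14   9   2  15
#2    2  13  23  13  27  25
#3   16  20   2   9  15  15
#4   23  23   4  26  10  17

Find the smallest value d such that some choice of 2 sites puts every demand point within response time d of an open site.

15

Open {#1, #2}.
  Farthest demand point is F at response time 15 (to #1); all others are ≤ 15.
With {#2, #3} the worst case is 15.
With {#2, #4} the worst case is 17.
No size-2 selection achieves below 15.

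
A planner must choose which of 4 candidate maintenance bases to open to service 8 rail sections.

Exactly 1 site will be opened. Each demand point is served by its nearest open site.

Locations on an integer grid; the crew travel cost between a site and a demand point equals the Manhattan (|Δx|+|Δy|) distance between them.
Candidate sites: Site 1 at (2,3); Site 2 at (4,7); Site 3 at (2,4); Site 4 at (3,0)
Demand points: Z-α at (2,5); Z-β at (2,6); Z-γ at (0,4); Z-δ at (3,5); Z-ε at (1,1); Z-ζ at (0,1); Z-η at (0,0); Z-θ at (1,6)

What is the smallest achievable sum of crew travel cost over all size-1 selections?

Open {Site 3}.
  Z-α→Site 3 1, Z-β→Site 3 2, Z-γ→Site 3 2, Z-δ→Site 3 2, Z-ε→Site 3 4, Z-ζ→Site 3 5, Z-η→Site 3 6, Z-θ→Site 3 3  ⇒ total 25.
Compare {Site 1}: total 27.
Compare {Site 4}: total 43.
No size-1 selection does better; minimum is 25.

25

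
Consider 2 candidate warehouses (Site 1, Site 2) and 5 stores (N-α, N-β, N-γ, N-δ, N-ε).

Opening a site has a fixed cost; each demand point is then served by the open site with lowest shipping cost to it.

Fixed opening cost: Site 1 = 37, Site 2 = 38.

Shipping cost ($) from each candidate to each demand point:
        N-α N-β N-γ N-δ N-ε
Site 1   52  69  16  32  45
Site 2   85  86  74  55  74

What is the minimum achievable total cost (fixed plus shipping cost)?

Open {Site 1}: assign each demand point to its cheapest open site.
  N-α→Site 1 52, N-β→Site 1 69, N-γ→Site 1 16, N-δ→Site 1 32, N-ε→Site 1 45
  shipping cost 214, fixed 37 → total 251.
Compare {Site 1, Site 2}: shipping cost 214 + fixed 75 = 289.
Compare {Site 2}: shipping cost 374 + fixed 38 = 412.

251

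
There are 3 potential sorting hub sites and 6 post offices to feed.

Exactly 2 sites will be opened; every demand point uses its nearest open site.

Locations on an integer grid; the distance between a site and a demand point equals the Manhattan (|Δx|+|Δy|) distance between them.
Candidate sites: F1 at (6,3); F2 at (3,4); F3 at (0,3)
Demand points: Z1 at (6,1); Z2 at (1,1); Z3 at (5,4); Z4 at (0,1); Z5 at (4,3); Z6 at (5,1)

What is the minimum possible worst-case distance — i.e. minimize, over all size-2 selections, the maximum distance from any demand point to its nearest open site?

Open {F1, F3}.
  Farthest demand point is Z2 at distance 3 (to F3); all others are ≤ 3.
With {F1, F2} the worst case is 6.
With {F2, F3} the worst case is 6.
No size-2 selection achieves below 3.

3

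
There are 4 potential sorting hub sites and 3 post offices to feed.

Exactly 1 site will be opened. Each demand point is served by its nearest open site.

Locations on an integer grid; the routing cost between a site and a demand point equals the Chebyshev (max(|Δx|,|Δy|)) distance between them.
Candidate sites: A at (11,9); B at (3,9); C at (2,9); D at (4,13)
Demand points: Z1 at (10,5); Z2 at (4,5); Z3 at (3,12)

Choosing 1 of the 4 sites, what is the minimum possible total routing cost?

14

Open {B}.
  Z1→B 7, Z2→B 4, Z3→B 3  ⇒ total 14.
Compare {C}: total 15.
Compare {D}: total 17.
No size-1 selection does better; minimum is 14.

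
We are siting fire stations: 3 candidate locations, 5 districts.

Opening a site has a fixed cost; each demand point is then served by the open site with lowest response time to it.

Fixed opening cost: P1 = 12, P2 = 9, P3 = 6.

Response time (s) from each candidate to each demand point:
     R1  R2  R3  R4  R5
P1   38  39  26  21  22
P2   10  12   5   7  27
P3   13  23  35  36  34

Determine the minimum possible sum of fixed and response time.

Open {P2}: assign each demand point to its cheapest open site.
  R1→P2 10, R2→P2 12, R3→P2 5, R4→P2 7, R5→P2 27
  response time 61, fixed 9 → total 70.
Compare {P2, P3}: response time 61 + fixed 15 = 76.
Compare {P1, P2}: response time 56 + fixed 21 = 77.
Compare {P1, P2, P3}: response time 56 + fixed 27 = 83.
All other subsets cost ≥ 76. Minimum total cost: 70.

70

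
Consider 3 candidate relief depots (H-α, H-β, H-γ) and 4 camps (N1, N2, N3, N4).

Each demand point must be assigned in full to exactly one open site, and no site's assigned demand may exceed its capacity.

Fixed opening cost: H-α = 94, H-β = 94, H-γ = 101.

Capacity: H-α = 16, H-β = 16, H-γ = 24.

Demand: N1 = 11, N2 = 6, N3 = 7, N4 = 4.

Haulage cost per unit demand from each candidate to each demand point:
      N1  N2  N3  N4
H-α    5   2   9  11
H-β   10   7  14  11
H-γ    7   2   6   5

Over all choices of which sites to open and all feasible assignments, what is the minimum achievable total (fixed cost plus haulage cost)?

Open {H-α, H-γ}; cheapest assignment that respects the capacities:
  H-α (cap 16, load 11): N1 — cost 11×5 = 55
  H-γ (cap 24, load 17): N2, N3, N4 — cost 6×2 + 7×6 + 4×5 = 74
  Shipping 129, fixed 195 → total 324.
  Any other capacity-feasible assignment to {H-α, H-γ} ships for at least 129.
Compare {H-β, H-γ}: its best feasible assignment gives total 370.
Compare {H-α, H-β}: its best feasible assignment gives total 417.
Every other set of open sites that can feasibly serve all demand totals ≥ 370 even under its best assignment. Minimum: 324.

324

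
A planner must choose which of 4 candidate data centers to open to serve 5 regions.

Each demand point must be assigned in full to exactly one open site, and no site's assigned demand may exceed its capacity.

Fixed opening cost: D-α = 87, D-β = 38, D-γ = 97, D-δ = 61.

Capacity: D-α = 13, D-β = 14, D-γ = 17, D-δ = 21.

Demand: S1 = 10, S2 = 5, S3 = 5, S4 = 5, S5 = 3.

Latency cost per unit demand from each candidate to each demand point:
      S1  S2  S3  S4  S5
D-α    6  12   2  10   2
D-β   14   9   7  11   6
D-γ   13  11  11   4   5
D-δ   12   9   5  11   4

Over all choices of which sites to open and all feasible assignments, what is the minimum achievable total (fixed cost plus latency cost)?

339

Open {D-α, D-δ}; cheapest assignment that respects the capacities:
  D-α (cap 13, load 13): S1, S5 — cost 10×6 + 3×2 = 66
  D-δ (cap 21, load 15): S2, S3, S4 — cost 5×9 + 5×5 + 5×11 = 125
  Shipping 191, fixed 148 → total 339.
  Any other capacity-feasible assignment to {D-α, D-δ} ships for at least 191.
Compare {D-β, D-δ}: its best feasible assignment gives total 356.
Compare {D-α, D-β, D-δ}: its best feasible assignment gives total 377.
Every other set of open sites that can feasibly serve all demand totals ≥ 356 even under its best assignment. Minimum: 339.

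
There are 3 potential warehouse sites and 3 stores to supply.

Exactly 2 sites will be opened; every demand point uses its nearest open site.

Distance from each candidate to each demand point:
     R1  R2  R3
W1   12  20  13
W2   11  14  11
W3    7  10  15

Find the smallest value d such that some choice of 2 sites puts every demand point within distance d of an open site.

11

Open {W2, W3}.
  Farthest demand point is R3 at distance 11 (to W2); all others are ≤ 11.
With {W1, W3} the worst case is 13.
With {W1, W2} the worst case is 14.
No size-2 selection achieves below 11.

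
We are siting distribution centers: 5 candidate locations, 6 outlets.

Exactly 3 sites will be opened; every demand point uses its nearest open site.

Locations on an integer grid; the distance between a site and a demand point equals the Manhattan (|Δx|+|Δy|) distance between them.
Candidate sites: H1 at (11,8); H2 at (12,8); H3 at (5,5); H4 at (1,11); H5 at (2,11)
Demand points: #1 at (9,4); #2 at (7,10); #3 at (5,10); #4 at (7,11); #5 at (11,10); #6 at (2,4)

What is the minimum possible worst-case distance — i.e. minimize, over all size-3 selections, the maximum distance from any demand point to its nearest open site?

Open {H1, H3, H4}.
  Farthest demand point is #2 at distance 6 (to H1); all others are ≤ 6.
With {H1, H3, H5} the worst case is 6.
With {H2, H3, H5} the worst case is 6.
No size-3 selection achieves below 6.

6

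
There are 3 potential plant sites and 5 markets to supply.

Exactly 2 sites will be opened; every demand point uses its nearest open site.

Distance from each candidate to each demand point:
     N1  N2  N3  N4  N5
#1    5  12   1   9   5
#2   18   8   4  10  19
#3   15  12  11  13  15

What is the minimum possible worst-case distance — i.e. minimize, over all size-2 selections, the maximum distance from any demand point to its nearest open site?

9

Open {#1, #2}.
  Farthest demand point is N4 at distance 9 (to #1); all others are ≤ 9.
With {#1, #3} the worst case is 12.
With {#2, #3} the worst case is 15.
No size-2 selection achieves below 9.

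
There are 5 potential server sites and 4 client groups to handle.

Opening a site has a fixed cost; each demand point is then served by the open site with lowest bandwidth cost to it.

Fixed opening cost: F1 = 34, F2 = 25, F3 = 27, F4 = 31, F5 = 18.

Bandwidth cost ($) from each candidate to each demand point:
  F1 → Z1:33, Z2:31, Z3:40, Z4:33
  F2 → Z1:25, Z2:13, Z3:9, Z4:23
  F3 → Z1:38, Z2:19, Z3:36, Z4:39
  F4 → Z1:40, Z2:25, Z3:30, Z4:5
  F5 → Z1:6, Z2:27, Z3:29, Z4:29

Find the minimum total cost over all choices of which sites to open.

94

Open {F2, F5}: assign each demand point to its cheapest open site.
  Z1→F5 6, Z2→F2 13, Z3→F2 9, Z4→F2 23
  bandwidth cost 51, fixed 43 → total 94.
Compare {F2}: bandwidth cost 70 + fixed 25 = 95.
Compare {F2, F4, F5}: bandwidth cost 33 + fixed 74 = 107.
Compare {F2, F4}: bandwidth cost 52 + fixed 56 = 108.
All other subsets cost ≥ 95. Minimum total cost: 94.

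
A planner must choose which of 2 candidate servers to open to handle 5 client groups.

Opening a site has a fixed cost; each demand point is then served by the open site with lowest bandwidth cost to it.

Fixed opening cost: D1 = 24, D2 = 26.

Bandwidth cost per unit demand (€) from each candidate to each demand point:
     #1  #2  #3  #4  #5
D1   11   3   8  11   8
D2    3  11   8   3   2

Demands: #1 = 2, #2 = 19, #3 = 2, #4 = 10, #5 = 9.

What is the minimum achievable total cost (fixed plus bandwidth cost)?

Open {D1, D2}: assign each demand point to its cheapest open site.
  #1→D2 2×3=6, #2→D1 19×3=57, #3→D1 2×8=16, #4→D2 10×3=30, #5→D2 9×2=18
  bandwidth cost 127, fixed 50 → total 177.
Compare {D1}: bandwidth cost 277 + fixed 24 = 301.
Compare {D2}: bandwidth cost 279 + fixed 26 = 305.

177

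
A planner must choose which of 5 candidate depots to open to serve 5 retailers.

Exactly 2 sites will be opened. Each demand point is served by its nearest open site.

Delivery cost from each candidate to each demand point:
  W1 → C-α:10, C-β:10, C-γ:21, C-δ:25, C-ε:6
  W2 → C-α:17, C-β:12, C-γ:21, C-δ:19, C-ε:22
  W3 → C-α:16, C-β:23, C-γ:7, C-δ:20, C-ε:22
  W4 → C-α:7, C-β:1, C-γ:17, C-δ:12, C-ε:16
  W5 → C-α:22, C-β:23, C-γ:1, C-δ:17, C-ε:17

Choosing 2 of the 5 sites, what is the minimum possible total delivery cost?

Open {W4, W5}.
  C-α→W4 7, C-β→W4 1, C-γ→W5 1, C-δ→W4 12, C-ε→W4 16  ⇒ total 37.
Compare {W1, W4}: total 43.
Compare {W3, W4}: total 43.
No size-2 selection does better; minimum is 37.

37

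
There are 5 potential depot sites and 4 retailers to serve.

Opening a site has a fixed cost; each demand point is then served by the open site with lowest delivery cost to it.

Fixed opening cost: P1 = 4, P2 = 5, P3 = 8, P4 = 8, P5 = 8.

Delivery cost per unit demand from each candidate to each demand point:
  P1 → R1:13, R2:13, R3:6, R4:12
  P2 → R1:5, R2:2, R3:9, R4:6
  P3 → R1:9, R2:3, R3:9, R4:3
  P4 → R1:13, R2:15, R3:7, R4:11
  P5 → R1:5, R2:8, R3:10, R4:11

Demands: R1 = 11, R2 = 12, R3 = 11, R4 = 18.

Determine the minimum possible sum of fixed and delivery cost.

Open {P1, P2, P3}: assign each demand point to its cheapest open site.
  R1→P2 11×5=55, R2→P2 12×2=24, R3→P1 11×6=66, R4→P3 18×3=54
  delivery cost 199, fixed 17 → total 216.
Compare {P1, P2, P3, P4}: delivery cost 199 + fixed 25 = 224.
Compare {P1, P2, P3, P5}: delivery cost 199 + fixed 25 = 224.
Compare {P1, P3, P5}: delivery cost 211 + fixed 20 = 231.
All other subsets cost ≥ 224. Minimum total cost: 216.

216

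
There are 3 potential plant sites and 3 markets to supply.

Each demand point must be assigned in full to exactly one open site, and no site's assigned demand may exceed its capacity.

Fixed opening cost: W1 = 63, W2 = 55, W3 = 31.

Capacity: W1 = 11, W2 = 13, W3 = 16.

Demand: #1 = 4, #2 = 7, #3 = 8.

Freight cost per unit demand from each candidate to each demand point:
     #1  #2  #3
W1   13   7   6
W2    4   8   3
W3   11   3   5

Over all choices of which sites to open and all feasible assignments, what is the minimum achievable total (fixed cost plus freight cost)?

Open {W2, W3}; cheapest assignment that respects the capacities:
  W2 (cap 13, load 12): #1, #3 — cost 4×4 + 8×3 = 40
  W3 (cap 16, load 7): #2 — cost 7×3 = 21
  Shipping 61, fixed 86 → total 147.
  Any other capacity-feasible assignment to {W2, W3} ships for at least 61.
Compare {W1, W2}: its best feasible assignment gives total 207.
Compare {W1, W3}: its best feasible assignment gives total 207.
Every other set of open sites that can feasibly serve all demand totals ≥ 207 even under its best assignment. Minimum: 147.

147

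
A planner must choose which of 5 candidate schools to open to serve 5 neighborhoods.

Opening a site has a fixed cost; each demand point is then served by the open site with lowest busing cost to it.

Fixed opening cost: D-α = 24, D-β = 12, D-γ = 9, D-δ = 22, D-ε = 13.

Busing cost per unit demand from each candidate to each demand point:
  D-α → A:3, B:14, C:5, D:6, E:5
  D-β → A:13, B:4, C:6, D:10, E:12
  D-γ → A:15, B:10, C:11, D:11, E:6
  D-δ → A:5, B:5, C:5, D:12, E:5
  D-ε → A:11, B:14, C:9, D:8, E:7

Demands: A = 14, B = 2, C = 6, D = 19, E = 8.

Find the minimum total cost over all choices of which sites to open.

270

Open {D-α, D-β}: assign each demand point to its cheapest open site.
  A→D-α 14×3=42, B→D-β 2×4=8, C→D-α 6×5=30, D→D-α 19×6=114, E→D-α 8×5=40
  busing cost 234, fixed 36 → total 270.
Compare {D-α}: busing cost 254 + fixed 24 = 278.
Compare {D-α, D-γ}: busing cost 246 + fixed 33 = 279.
Compare {D-α, D-β, D-γ}: busing cost 234 + fixed 45 = 279.
All other subsets cost ≥ 278. Minimum total cost: 270.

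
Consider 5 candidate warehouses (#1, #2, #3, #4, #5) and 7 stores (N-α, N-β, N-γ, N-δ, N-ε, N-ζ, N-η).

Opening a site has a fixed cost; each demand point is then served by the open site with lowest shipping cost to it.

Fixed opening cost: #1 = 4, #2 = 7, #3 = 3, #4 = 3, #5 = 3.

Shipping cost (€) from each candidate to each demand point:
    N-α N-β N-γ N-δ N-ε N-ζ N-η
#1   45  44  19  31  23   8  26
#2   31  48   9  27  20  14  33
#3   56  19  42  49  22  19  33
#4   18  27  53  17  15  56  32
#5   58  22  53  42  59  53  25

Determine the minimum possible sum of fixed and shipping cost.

129

Open {#1, #2, #3, #4}: assign each demand point to its cheapest open site.
  N-α→#4 18, N-β→#3 19, N-γ→#2 9, N-δ→#4 17, N-ε→#4 15, N-ζ→#1 8, N-η→#1 26
  shipping cost 112, fixed 17 → total 129.
Compare {#1, #2, #4, #5}: shipping cost 114 + fixed 17 = 131.
Compare {#1, #2, #3, #4, #5}: shipping cost 111 + fixed 20 = 131.
Compare {#1, #3, #4}: shipping cost 122 + fixed 10 = 132.
All other subsets cost ≥ 131. Minimum total cost: 129.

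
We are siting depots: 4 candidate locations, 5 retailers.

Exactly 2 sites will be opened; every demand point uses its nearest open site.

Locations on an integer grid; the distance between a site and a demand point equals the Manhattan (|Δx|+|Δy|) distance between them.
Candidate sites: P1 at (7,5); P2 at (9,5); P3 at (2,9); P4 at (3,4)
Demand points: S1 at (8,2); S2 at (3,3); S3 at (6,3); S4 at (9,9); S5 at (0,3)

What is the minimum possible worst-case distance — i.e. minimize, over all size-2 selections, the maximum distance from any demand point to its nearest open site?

Open {P2, P4}.
  Farthest demand point is S1 at distance 4 (to P2); all others are ≤ 4.
With {P1, P4} the worst case is 6.
With {P3, P4} the worst case is 7.
No size-2 selection achieves below 4.

4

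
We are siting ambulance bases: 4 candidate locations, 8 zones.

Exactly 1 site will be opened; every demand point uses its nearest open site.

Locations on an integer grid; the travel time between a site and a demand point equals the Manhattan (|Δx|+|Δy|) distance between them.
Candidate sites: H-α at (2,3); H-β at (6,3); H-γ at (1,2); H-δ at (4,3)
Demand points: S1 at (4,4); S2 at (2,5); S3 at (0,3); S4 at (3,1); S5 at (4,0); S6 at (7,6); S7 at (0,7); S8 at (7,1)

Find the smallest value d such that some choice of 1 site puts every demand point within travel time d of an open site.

Open {H-α}.
  Farthest demand point is S6 at travel time 8 (to H-α); all others are ≤ 8.
With {H-δ} the worst case is 8.
With {H-β} the worst case is 10.
No size-1 selection achieves below 8.

8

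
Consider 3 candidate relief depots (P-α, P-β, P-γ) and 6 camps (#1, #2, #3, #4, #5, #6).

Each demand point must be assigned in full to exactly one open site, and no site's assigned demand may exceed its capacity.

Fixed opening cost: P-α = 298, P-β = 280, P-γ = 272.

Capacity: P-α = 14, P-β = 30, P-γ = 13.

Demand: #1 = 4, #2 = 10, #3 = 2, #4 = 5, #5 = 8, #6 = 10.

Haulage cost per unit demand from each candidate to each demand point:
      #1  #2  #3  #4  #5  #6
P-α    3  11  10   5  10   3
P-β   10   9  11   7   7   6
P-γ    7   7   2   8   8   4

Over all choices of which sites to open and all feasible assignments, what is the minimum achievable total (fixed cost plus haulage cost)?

Open {P-β, P-γ}; cheapest assignment that respects the capacities:
  P-β (cap 30, load 27): #1, #4, #5, #6 — cost 4×10 + 5×7 + 8×7 + 10×6 = 191
  P-γ (cap 13, load 12): #2, #3 — cost 10×7 + 2×2 = 74
  Shipping 265, fixed 552 → total 817.
  Any other capacity-feasible assignment to {P-β, P-γ} ships for at least 265.
Compare {P-α, P-β}: its best feasible assignment gives total 823.
Compare {P-α, P-β, P-γ}: its best feasible assignment gives total 1057.
Every other set of open sites that can feasibly serve all demand totals ≥ 823 even under its best assignment. Minimum: 817.

817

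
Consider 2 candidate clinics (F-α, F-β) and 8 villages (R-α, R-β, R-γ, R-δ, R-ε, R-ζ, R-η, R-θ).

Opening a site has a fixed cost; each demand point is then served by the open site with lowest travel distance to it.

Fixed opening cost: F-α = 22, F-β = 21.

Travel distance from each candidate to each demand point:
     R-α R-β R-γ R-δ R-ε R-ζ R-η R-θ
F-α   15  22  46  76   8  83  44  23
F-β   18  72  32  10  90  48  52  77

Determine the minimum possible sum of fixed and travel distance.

245

Open {F-α, F-β}: assign each demand point to its cheapest open site.
  R-α→F-α 15, R-β→F-α 22, R-γ→F-β 32, R-δ→F-β 10, R-ε→F-α 8, R-ζ→F-β 48, R-η→F-α 44, R-θ→F-α 23
  travel distance 202, fixed 43 → total 245.
Compare {F-α}: travel distance 317 + fixed 22 = 339.
Compare {F-β}: travel distance 399 + fixed 21 = 420.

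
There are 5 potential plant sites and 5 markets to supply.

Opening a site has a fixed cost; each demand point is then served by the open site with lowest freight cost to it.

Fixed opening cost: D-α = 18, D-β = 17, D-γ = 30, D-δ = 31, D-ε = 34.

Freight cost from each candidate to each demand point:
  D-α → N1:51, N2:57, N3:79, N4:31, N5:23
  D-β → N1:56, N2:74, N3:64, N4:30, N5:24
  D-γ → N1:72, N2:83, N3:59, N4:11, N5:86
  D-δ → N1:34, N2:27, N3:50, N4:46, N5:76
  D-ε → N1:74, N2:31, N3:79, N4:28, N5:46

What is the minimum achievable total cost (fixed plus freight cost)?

213

Open {D-β, D-δ}: assign each demand point to its cheapest open site.
  N1→D-δ 34, N2→D-δ 27, N3→D-δ 50, N4→D-β 30, N5→D-β 24
  freight cost 165, fixed 48 → total 213.
Compare {D-α, D-δ}: freight cost 165 + fixed 49 = 214.
Compare {D-α, D-γ, D-δ}: freight cost 145 + fixed 79 = 224.
Compare {D-β, D-γ, D-δ}: freight cost 146 + fixed 78 = 224.
All other subsets cost ≥ 214. Minimum total cost: 213.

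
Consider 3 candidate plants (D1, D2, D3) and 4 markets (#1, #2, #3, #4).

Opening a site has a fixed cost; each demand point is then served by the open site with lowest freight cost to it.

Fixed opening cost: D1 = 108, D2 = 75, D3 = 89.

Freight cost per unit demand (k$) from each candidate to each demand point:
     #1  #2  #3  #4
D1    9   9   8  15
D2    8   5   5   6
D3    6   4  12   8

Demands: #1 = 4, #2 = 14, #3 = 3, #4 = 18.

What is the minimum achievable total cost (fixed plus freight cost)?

Open {D2}: assign each demand point to its cheapest open site.
  #1→D2 4×8=32, #2→D2 14×5=70, #3→D2 3×5=15, #4→D2 18×6=108
  freight cost 225, fixed 75 → total 300.
Compare {D3}: freight cost 260 + fixed 89 = 349.
Compare {D2, D3}: freight cost 203 + fixed 164 = 367.
Compare {D1, D2}: freight cost 225 + fixed 183 = 408.
All other subsets cost ≥ 349. Minimum total cost: 300.

300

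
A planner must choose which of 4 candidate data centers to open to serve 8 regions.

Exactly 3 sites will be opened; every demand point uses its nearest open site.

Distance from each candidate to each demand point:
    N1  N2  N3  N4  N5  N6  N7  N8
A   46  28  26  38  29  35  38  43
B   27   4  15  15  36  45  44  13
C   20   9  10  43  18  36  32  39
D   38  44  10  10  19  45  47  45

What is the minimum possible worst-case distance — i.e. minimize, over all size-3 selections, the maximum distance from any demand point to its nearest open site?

Open {A, B, C}.
  Farthest demand point is N6 at distance 35 (to A); all others are ≤ 35.
With {B, C, D} the worst case is 36.
With {A, B, D} the worst case is 38.
No size-3 selection achieves below 35.

35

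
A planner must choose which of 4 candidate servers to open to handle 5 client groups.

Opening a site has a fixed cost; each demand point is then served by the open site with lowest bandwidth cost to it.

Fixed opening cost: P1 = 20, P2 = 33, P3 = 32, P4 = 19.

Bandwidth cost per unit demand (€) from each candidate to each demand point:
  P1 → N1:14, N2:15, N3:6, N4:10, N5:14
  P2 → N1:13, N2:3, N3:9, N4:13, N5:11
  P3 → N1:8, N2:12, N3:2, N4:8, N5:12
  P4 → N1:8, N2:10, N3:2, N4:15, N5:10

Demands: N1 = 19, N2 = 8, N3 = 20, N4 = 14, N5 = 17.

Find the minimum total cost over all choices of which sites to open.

580

Open {P2, P3}: assign each demand point to its cheapest open site.
  N1→P3 19×8=152, N2→P2 8×3=24, N3→P3 20×2=40, N4→P3 14×8=112, N5→P2 17×11=187
  bandwidth cost 515, fixed 65 → total 580.
Compare {P2, P3, P4}: bandwidth cost 498 + fixed 84 = 582.
Compare {P1, P2, P4}: bandwidth cost 526 + fixed 72 = 598.
Compare {P1, P2, P3}: bandwidth cost 515 + fixed 85 = 600.
All other subsets cost ≥ 582. Minimum total cost: 580.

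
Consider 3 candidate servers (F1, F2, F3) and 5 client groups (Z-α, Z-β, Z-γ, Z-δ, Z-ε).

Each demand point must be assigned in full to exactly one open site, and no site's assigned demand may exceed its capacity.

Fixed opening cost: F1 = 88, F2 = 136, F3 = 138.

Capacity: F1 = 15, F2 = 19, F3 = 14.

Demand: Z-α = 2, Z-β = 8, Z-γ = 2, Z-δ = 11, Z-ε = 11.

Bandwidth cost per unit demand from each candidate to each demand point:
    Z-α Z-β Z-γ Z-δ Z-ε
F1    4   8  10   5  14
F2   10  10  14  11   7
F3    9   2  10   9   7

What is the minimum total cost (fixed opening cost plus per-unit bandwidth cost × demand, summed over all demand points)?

Open {F1, F2}; cheapest assignment that respects the capacities:
  F1 (cap 15, load 15): Z-α, Z-γ, Z-δ — cost 2×4 + 2×10 + 11×5 = 83
  F2 (cap 19, load 19): Z-β, Z-ε — cost 8×10 + 11×7 = 157
  Shipping 240, fixed 224 → total 464.
  Any other capacity-feasible assignment to {F1, F2} ships for at least 240.
Compare {F1, F2, F3}: its best feasible assignment gives total 538.
Every other set of open sites that can feasibly serve all demand totals ≥ 538 even under its best assignment. Minimum: 464.

464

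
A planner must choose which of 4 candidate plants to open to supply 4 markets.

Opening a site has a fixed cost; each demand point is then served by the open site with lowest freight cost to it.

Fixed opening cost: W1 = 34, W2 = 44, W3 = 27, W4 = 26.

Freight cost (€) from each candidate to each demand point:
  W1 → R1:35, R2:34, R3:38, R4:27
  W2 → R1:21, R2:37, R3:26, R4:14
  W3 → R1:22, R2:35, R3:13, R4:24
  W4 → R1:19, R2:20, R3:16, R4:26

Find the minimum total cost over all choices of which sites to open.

Open {W4}: assign each demand point to its cheapest open site.
  R1→W4 19, R2→W4 20, R3→W4 16, R4→W4 26
  freight cost 81, fixed 26 → total 107.
Compare {W3}: freight cost 94 + fixed 27 = 121.
Compare {W3, W4}: freight cost 76 + fixed 53 = 129.
Compare {W2, W4}: freight cost 69 + fixed 70 = 139.
All other subsets cost ≥ 121. Minimum total cost: 107.

107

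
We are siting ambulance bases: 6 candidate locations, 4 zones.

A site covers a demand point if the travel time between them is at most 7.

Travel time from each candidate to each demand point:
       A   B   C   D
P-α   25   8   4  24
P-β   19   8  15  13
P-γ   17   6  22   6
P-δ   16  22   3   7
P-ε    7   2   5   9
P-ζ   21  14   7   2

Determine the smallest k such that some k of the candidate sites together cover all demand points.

2

Coverage sets (demand points within 7 of each site):
  P-α: {C}
  P-β: {}
  P-γ: {B, D}
  P-δ: {C, D}
  P-ε: {A, B, C}
  P-ζ: {C, D}
No single site covers all 4 demand points.
But {P-γ, P-ε} covers everything, so the minimum is 2.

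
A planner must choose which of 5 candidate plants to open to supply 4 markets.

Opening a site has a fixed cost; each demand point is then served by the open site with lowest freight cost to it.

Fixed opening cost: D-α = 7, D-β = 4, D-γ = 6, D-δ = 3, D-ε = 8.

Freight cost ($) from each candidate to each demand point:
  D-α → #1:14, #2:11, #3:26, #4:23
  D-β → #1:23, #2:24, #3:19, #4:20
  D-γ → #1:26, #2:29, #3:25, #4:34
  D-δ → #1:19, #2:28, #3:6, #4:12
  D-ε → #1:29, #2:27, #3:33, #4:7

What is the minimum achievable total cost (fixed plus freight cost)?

Open {D-α, D-δ}: assign each demand point to its cheapest open site.
  #1→D-α 14, #2→D-α 11, #3→D-δ 6, #4→D-δ 12
  freight cost 43, fixed 10 → total 53.
Compare {D-α, D-δ, D-ε}: freight cost 38 + fixed 18 = 56.
Compare {D-α, D-β, D-δ}: freight cost 43 + fixed 14 = 57.
Compare {D-α, D-γ, D-δ}: freight cost 43 + fixed 16 = 59.
All other subsets cost ≥ 56. Minimum total cost: 53.

53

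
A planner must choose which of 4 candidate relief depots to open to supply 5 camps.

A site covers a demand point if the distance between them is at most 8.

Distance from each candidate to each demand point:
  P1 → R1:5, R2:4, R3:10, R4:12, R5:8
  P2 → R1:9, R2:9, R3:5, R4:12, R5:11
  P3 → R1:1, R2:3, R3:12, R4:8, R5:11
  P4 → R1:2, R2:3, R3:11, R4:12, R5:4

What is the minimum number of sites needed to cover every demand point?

Coverage sets (demand points within 8 of each site):
  P1: {R1, R2, R5}
  P2: {R3}
  P3: {R1, R2, R4}
  P4: {R1, R2, R5}
No 2 sites suffice: every size-2 union leaves at least one demand point uncovered.
But {P1, P2, P3} covers everything, so the minimum is 3.

3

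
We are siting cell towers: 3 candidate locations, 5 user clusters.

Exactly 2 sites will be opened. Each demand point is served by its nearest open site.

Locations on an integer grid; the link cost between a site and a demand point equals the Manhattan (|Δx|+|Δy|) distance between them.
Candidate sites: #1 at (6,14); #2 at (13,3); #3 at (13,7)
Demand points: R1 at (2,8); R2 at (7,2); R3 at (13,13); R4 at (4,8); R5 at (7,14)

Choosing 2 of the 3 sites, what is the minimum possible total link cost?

34

Open {#1, #2}.
  R1→#1 10, R2→#2 7, R3→#1 8, R4→#1 8, R5→#1 1  ⇒ total 34.
Compare {#1, #3}: total 36.
Compare {#2, #3}: total 48.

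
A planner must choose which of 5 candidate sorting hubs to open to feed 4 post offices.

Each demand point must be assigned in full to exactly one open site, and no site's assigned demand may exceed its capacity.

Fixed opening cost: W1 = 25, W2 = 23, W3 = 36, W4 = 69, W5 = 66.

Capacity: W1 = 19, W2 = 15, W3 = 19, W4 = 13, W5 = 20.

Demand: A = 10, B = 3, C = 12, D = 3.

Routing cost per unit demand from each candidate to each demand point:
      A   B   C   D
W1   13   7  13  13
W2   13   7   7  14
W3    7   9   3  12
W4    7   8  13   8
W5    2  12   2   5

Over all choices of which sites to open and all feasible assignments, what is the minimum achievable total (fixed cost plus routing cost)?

Open {W3, W5}; cheapest assignment that respects the capacities:
  W3 (cap 19, load 15): B, C — cost 3×9 + 12×3 = 63
  W5 (cap 20, load 13): A, D — cost 10×2 + 3×5 = 35
  Shipping 98, fixed 102 → total 200.
  Any other capacity-feasible assignment to {W3, W5} ships for at least 98.
Compare {W2, W3, W5}: its best feasible assignment gives total 217.
Compare {W1, W3, W5}: its best feasible assignment gives total 219.
Every other set of open sites that can feasibly serve all demand totals ≥ 217 even under its best assignment. Minimum: 200.

200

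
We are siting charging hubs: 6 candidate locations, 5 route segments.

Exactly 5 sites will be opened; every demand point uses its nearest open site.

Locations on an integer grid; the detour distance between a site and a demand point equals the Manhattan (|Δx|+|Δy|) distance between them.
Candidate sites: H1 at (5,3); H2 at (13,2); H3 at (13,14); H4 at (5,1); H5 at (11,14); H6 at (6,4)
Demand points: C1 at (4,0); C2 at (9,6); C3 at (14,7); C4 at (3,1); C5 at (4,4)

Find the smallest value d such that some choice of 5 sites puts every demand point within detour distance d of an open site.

Open {H1, H2, H3, H4, H6}.
  Farthest demand point is C3 at detour distance 6 (to H2); all others are ≤ 6.
With {H1, H2, H3, H5, H6} the worst case is 6.
With {H1, H2, H4, H5, H6} the worst case is 6.
No size-5 selection achieves below 6.

6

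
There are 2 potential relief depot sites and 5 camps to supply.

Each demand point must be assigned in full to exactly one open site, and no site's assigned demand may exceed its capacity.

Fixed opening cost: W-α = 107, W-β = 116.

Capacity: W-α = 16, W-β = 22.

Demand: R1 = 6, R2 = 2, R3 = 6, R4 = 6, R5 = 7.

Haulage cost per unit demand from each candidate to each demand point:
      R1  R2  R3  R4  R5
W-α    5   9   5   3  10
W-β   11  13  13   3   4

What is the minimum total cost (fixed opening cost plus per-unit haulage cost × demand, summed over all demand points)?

347

Open {W-α, W-β}; cheapest assignment that respects the capacities:
  W-α (cap 16, load 14): R1, R2, R3 — cost 6×5 + 2×9 + 6×5 = 78
  W-β (cap 22, load 13): R4, R5 — cost 6×3 + 7×4 = 46
  Shipping 124, fixed 223 → total 347.
  Any other capacity-feasible assignment to {W-α, W-β} ships for at least 124.
Total demand is 27 and no other set of sites has combined capacity ≥ 27, so {W-α, W-β} is the only feasible choice of open sites. Minimum: 347.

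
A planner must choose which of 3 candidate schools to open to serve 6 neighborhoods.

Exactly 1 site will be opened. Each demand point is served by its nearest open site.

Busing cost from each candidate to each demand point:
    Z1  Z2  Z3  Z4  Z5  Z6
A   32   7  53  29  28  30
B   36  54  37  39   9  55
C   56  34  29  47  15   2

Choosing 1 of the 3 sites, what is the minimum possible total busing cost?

Open {A}.
  Z1→A 32, Z2→A 7, Z3→A 53, Z4→A 29, Z5→A 28, Z6→A 30  ⇒ total 179.
Compare {C}: total 183.
Compare {B}: total 230.

179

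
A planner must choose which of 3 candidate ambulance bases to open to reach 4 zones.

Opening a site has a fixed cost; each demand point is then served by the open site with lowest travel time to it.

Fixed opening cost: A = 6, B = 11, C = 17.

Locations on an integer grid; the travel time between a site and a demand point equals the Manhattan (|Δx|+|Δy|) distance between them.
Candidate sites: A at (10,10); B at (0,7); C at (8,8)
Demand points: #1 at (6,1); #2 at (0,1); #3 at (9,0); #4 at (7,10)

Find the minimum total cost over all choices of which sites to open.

49

Open {A, B}: assign each demand point to its cheapest open site.
  #1→B 12, #2→B 6, #3→A 11, #4→A 3
  travel time 32, fixed 17 → total 49.
Compare {A}: travel time 46 + fixed 6 = 52.
Compare {C}: travel time 36 + fixed 17 = 53.
Compare {B}: travel time 44 + fixed 11 = 55.
All other subsets cost ≥ 52. Minimum total cost: 49.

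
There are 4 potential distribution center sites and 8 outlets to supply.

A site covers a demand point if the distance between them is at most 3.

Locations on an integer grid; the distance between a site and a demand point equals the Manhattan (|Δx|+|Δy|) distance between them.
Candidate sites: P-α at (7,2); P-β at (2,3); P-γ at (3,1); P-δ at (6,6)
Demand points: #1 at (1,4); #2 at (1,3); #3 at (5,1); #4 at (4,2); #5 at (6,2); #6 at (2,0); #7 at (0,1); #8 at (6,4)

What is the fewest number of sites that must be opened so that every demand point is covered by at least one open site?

Coverage sets (demand points within 3 of each site):
  P-α: {#3, #4, #5, #8}
  P-β: {#1, #2, #4, #6}
  P-γ: {#3, #4, #6, #7}
  P-δ: {#8}
No 2 sites suffice: every size-2 union leaves at least one demand point uncovered.
But {P-α, P-β, P-γ} covers everything, so the minimum is 3.

3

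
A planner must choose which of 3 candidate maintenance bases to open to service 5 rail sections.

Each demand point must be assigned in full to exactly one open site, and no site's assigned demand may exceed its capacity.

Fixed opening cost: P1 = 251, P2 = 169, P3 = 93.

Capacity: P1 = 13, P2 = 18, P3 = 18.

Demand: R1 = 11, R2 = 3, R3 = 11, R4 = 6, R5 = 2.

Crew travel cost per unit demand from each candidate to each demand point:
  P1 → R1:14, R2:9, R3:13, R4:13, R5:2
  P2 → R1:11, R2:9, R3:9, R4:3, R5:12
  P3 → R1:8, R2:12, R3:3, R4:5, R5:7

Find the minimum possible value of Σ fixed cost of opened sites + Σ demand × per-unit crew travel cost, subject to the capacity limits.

Open {P2, P3}; cheapest assignment that respects the capacities:
  P2 (cap 18, load 17): R1, R4 — cost 11×11 + 6×3 = 139
  P3 (cap 18, load 16): R2, R3, R5 — cost 3×12 + 11×3 + 2×7 = 83
  Shipping 222, fixed 262 → total 484.
  Any other capacity-feasible assignment to {P2, P3} ships for at least 222.
Compare {P1, P2, P3}: its best feasible assignment gives total 716.
Every other set of open sites that can feasibly serve all demand totals ≥ 716 even under its best assignment. Minimum: 484.

484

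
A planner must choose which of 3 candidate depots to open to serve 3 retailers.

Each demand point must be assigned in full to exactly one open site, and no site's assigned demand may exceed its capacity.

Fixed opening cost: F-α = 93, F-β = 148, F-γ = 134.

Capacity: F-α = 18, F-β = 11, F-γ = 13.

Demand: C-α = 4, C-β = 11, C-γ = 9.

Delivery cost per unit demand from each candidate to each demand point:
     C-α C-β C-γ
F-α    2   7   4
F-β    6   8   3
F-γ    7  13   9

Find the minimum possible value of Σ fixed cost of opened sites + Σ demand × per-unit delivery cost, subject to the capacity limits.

Open {F-α, F-β}; cheapest assignment that respects the capacities:
  F-α (cap 18, load 15): C-α, C-β — cost 4×2 + 11×7 = 85
  F-β (cap 11, load 9): C-γ — cost 9×3 = 27
  Shipping 112, fixed 241 → total 353.
  Any other capacity-feasible assignment to {F-α, F-β} ships for at least 112.
Compare {F-α, F-γ}: its best feasible assignment gives total 393.
Compare {F-β, F-γ}: its best feasible assignment gives total 479.
Every other set of open sites that can feasibly serve all demand totals ≥ 393 even under its best assignment. Minimum: 353.

353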